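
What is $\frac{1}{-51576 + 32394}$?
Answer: $- \frac{1}{19182} \approx -5.2132 \cdot 10^{-5}$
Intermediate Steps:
$\frac{1}{-51576 + 32394} = \frac{1}{-19182} = - \frac{1}{19182}$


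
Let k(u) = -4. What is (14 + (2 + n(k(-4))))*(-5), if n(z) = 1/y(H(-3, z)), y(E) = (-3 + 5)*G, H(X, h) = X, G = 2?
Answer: -325/4 ≈ -81.250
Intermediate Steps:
y(E) = 4 (y(E) = (-3 + 5)*2 = 2*2 = 4)
n(z) = ¼ (n(z) = 1/4 = ¼)
(14 + (2 + n(k(-4))))*(-5) = (14 + (2 + ¼))*(-5) = (14 + 9/4)*(-5) = (65/4)*(-5) = -325/4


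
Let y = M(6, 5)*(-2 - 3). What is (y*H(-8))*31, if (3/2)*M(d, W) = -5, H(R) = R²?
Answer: 99200/3 ≈ 33067.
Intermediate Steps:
M(d, W) = -10/3 (M(d, W) = (⅔)*(-5) = -10/3)
y = 50/3 (y = -10*(-2 - 3)/3 = -10/3*(-5) = 50/3 ≈ 16.667)
(y*H(-8))*31 = ((50/3)*(-8)²)*31 = ((50/3)*64)*31 = (3200/3)*31 = 99200/3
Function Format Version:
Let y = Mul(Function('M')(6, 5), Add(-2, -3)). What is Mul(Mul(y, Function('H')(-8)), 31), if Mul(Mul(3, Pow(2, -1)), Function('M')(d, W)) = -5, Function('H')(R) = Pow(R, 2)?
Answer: Rational(99200, 3) ≈ 33067.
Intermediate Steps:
Function('M')(d, W) = Rational(-10, 3) (Function('M')(d, W) = Mul(Rational(2, 3), -5) = Rational(-10, 3))
y = Rational(50, 3) (y = Mul(Rational(-10, 3), Add(-2, -3)) = Mul(Rational(-10, 3), -5) = Rational(50, 3) ≈ 16.667)
Mul(Mul(y, Function('H')(-8)), 31) = Mul(Mul(Rational(50, 3), Pow(-8, 2)), 31) = Mul(Mul(Rational(50, 3), 64), 31) = Mul(Rational(3200, 3), 31) = Rational(99200, 3)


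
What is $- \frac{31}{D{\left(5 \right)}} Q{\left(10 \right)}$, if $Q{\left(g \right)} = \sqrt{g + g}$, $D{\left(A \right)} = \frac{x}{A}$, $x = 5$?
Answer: $- 62 \sqrt{5} \approx -138.64$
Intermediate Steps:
$D{\left(A \right)} = \frac{5}{A}$
$Q{\left(g \right)} = \sqrt{2} \sqrt{g}$ ($Q{\left(g \right)} = \sqrt{2 g} = \sqrt{2} \sqrt{g}$)
$- \frac{31}{D{\left(5 \right)}} Q{\left(10 \right)} = - \frac{31}{5 \cdot \frac{1}{5}} \sqrt{2} \sqrt{10} = - \frac{31}{5 \cdot \frac{1}{5}} \cdot 2 \sqrt{5} = - \frac{31}{1} \cdot 2 \sqrt{5} = \left(-31\right) 1 \cdot 2 \sqrt{5} = - 31 \cdot 2 \sqrt{5} = - 62 \sqrt{5}$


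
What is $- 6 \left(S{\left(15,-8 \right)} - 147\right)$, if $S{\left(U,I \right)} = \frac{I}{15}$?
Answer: $\frac{4426}{5} \approx 885.2$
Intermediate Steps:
$S{\left(U,I \right)} = \frac{I}{15}$ ($S{\left(U,I \right)} = I \frac{1}{15} = \frac{I}{15}$)
$- 6 \left(S{\left(15,-8 \right)} - 147\right) = - 6 \left(\frac{1}{15} \left(-8\right) - 147\right) = - 6 \left(- \frac{8}{15} - 147\right) = \left(-6\right) \left(- \frac{2213}{15}\right) = \frac{4426}{5}$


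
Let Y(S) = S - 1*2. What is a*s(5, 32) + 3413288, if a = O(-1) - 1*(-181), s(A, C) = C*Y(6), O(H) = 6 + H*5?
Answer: 3436584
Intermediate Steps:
O(H) = 6 + 5*H
Y(S) = -2 + S (Y(S) = S - 2 = -2 + S)
s(A, C) = 4*C (s(A, C) = C*(-2 + 6) = C*4 = 4*C)
a = 182 (a = (6 + 5*(-1)) - 1*(-181) = (6 - 5) + 181 = 1 + 181 = 182)
a*s(5, 32) + 3413288 = 182*(4*32) + 3413288 = 182*128 + 3413288 = 23296 + 3413288 = 3436584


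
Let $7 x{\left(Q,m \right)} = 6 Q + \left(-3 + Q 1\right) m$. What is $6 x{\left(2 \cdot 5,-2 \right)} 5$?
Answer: $\frac{1380}{7} \approx 197.14$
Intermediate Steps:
$x{\left(Q,m \right)} = \frac{6 Q}{7} + \frac{m \left(-3 + Q\right)}{7}$ ($x{\left(Q,m \right)} = \frac{6 Q + \left(-3 + Q 1\right) m}{7} = \frac{6 Q + \left(-3 + Q\right) m}{7} = \frac{6 Q + m \left(-3 + Q\right)}{7} = \frac{6 Q}{7} + \frac{m \left(-3 + Q\right)}{7}$)
$6 x{\left(2 \cdot 5,-2 \right)} 5 = 6 \left(\left(- \frac{3}{7}\right) \left(-2\right) + \frac{6 \cdot 2 \cdot 5}{7} + \frac{1}{7} \cdot 2 \cdot 5 \left(-2\right)\right) 5 = 6 \left(\frac{6}{7} + \frac{6}{7} \cdot 10 + \frac{1}{7} \cdot 10 \left(-2\right)\right) 5 = 6 \left(\frac{6}{7} + \frac{60}{7} - \frac{20}{7}\right) 5 = 6 \cdot \frac{46}{7} \cdot 5 = \frac{276}{7} \cdot 5 = \frac{1380}{7}$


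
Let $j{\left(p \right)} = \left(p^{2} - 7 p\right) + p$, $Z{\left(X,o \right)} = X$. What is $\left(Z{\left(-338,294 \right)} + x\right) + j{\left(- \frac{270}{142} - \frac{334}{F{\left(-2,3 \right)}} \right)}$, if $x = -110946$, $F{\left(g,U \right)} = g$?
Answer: $- \frac{428570932}{5041} \approx -85017.0$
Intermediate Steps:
$j{\left(p \right)} = p^{2} - 6 p$
$\left(Z{\left(-338,294 \right)} + x\right) + j{\left(- \frac{270}{142} - \frac{334}{F{\left(-2,3 \right)}} \right)} = \left(-338 - 110946\right) + \left(- \frac{270}{142} - \frac{334}{-2}\right) \left(-6 - \left(-167 + \frac{135}{71}\right)\right) = -111284 + \left(\left(-270\right) \frac{1}{142} - -167\right) \left(-6 - - \frac{11722}{71}\right) = -111284 + \left(- \frac{135}{71} + 167\right) \left(-6 + \left(- \frac{135}{71} + 167\right)\right) = -111284 + \frac{11722 \left(-6 + \frac{11722}{71}\right)}{71} = -111284 + \frac{11722}{71} \cdot \frac{11296}{71} = -111284 + \frac{132411712}{5041} = - \frac{428570932}{5041}$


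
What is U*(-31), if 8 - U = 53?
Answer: 1395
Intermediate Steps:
U = -45 (U = 8 - 1*53 = 8 - 53 = -45)
U*(-31) = -45*(-31) = 1395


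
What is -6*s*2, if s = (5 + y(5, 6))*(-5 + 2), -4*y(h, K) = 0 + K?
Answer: 126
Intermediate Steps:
y(h, K) = -K/4 (y(h, K) = -(0 + K)/4 = -K/4)
s = -21/2 (s = (5 - ¼*6)*(-5 + 2) = (5 - 3/2)*(-3) = (7/2)*(-3) = -21/2 ≈ -10.500)
-6*s*2 = -6*(-21/2)*2 = 63*2 = 126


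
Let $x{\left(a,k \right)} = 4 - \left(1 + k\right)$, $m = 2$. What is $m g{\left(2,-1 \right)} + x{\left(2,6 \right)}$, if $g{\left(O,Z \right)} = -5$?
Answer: $-13$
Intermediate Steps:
$x{\left(a,k \right)} = 3 - k$ ($x{\left(a,k \right)} = 4 - \left(1 + k\right) = 3 - k$)
$m g{\left(2,-1 \right)} + x{\left(2,6 \right)} = 2 \left(-5\right) + \left(3 - 6\right) = -10 + \left(3 - 6\right) = -10 - 3 = -13$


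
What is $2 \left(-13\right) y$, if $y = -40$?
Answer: $1040$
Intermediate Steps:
$2 \left(-13\right) y = 2 \left(-13\right) \left(-40\right) = \left(-26\right) \left(-40\right) = 1040$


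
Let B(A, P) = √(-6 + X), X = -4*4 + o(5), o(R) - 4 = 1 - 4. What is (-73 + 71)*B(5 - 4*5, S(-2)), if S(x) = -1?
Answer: -2*I*√21 ≈ -9.1651*I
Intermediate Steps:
o(R) = 1 (o(R) = 4 + (1 - 4) = 4 - 3 = 1)
X = -15 (X = -4*4 + 1 = -16 + 1 = -15)
B(A, P) = I*√21 (B(A, P) = √(-6 - 15) = √(-21) = I*√21)
(-73 + 71)*B(5 - 4*5, S(-2)) = (-73 + 71)*(I*√21) = -2*I*√21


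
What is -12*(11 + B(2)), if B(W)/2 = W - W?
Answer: -132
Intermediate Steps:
B(W) = 0 (B(W) = 2*(W - W) = 2*0 = 0)
-12*(11 + B(2)) = -12*(11 + 0) = -12*11 = -132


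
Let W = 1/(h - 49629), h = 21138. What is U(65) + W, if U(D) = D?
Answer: 1851914/28491 ≈ 65.000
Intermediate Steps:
W = -1/28491 (W = 1/(21138 - 49629) = 1/(-28491) = -1/28491 ≈ -3.5099e-5)
U(65) + W = 65 - 1/28491 = 1851914/28491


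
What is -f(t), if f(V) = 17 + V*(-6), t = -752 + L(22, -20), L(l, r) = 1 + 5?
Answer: -4493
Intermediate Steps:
L(l, r) = 6
t = -746 (t = -752 + 6 = -746)
f(V) = 17 - 6*V
-f(t) = -(17 - 6*(-746)) = -(17 + 4476) = -1*4493 = -4493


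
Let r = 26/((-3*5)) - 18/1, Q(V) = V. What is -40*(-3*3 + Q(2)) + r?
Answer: 3904/15 ≈ 260.27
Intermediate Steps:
r = -296/15 (r = 26/(-15) - 18*1 = 26*(-1/15) - 18 = -26/15 - 18 = -296/15 ≈ -19.733)
-40*(-3*3 + Q(2)) + r = -40*(-3*3 + 2) - 296/15 = -40*(-9 + 2) - 296/15 = -40*(-7) - 296/15 = 280 - 296/15 = 3904/15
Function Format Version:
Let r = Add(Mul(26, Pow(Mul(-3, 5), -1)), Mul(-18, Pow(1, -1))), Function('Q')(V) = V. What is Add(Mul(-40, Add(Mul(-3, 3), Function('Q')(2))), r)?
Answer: Rational(3904, 15) ≈ 260.27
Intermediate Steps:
r = Rational(-296, 15) (r = Add(Mul(26, Pow(-15, -1)), Mul(-18, 1)) = Add(Mul(26, Rational(-1, 15)), -18) = Add(Rational(-26, 15), -18) = Rational(-296, 15) ≈ -19.733)
Add(Mul(-40, Add(Mul(-3, 3), Function('Q')(2))), r) = Add(Mul(-40, Add(Mul(-3, 3), 2)), Rational(-296, 15)) = Add(Mul(-40, Add(-9, 2)), Rational(-296, 15)) = Add(Mul(-40, -7), Rational(-296, 15)) = Add(280, Rational(-296, 15)) = Rational(3904, 15)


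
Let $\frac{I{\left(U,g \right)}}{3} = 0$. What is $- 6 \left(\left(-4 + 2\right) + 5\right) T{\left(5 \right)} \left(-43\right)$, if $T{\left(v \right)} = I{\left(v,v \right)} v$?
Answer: $0$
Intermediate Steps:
$I{\left(U,g \right)} = 0$ ($I{\left(U,g \right)} = 3 \cdot 0 = 0$)
$T{\left(v \right)} = 0$ ($T{\left(v \right)} = 0 v = 0$)
$- 6 \left(\left(-4 + 2\right) + 5\right) T{\left(5 \right)} \left(-43\right) = - 6 \left(\left(-4 + 2\right) + 5\right) 0 \left(-43\right) = - 6 \left(-2 + 5\right) 0 \left(-43\right) = \left(-6\right) 3 \cdot 0 \left(-43\right) = \left(-18\right) 0 \left(-43\right) = 0 \left(-43\right) = 0$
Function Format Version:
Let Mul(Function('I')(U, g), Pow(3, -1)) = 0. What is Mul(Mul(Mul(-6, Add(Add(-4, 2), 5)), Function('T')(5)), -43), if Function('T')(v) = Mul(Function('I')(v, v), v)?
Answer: 0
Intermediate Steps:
Function('I')(U, g) = 0 (Function('I')(U, g) = Mul(3, 0) = 0)
Function('T')(v) = 0 (Function('T')(v) = Mul(0, v) = 0)
Mul(Mul(Mul(-6, Add(Add(-4, 2), 5)), Function('T')(5)), -43) = Mul(Mul(Mul(-6, Add(Add(-4, 2), 5)), 0), -43) = Mul(Mul(Mul(-6, Add(-2, 5)), 0), -43) = Mul(Mul(Mul(-6, 3), 0), -43) = Mul(Mul(-18, 0), -43) = Mul(0, -43) = 0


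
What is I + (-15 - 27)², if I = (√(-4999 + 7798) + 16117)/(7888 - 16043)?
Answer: 14369303/8155 - 3*√311/8155 ≈ 1762.0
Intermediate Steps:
I = -16117/8155 - 3*√311/8155 (I = (√2799 + 16117)/(-8155) = (3*√311 + 16117)*(-1/8155) = (16117 + 3*√311)*(-1/8155) = -16117/8155 - 3*√311/8155 ≈ -1.9828)
I + (-15 - 27)² = (-16117/8155 - 3*√311/8155) + (-15 - 27)² = (-16117/8155 - 3*√311/8155) + (-42)² = (-16117/8155 - 3*√311/8155) + 1764 = 14369303/8155 - 3*√311/8155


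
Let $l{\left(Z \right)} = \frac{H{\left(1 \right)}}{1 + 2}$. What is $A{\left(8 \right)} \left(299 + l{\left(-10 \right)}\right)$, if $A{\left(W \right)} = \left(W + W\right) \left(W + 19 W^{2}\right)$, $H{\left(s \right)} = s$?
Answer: $5862144$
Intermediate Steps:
$A{\left(W \right)} = 2 W \left(W + 19 W^{2}\right)$
$l{\left(Z \right)} = \frac{1}{3}$ ($l{\left(Z \right)} = \frac{1}{1 + 2} \cdot 1 = \frac{1}{3} \cdot 1 = \frac{1}{3}$)
$A{\left(8 \right)} \left(299 + l{\left(-10 \right)}\right) = 8^{2} \left(2 + 38 \cdot 8\right) \left(299 + \frac{1}{3}\right) = 64 \left(2 + 304\right) \frac{898}{3} = 64 \cdot 306 \cdot \frac{898}{3} = 19584 \cdot \frac{898}{3} = 5862144$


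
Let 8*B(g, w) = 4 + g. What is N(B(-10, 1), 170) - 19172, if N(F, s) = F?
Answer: -76691/4 ≈ -19173.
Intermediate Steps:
B(g, w) = ½ + g/8 (B(g, w) = (4 + g)/8 = ½ + g/8)
N(B(-10, 1), 170) - 19172 = (½ + (⅛)*(-10)) - 19172 = (½ - 5/4) - 19172 = -¾ - 19172 = -76691/4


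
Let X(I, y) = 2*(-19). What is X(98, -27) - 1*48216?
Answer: -48254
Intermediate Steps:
X(I, y) = -38
X(98, -27) - 1*48216 = -38 - 1*48216 = -38 - 48216 = -48254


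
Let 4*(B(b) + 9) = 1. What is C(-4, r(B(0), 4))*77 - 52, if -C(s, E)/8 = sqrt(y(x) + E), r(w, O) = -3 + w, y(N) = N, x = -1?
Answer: -52 - 308*I*sqrt(51) ≈ -52.0 - 2199.6*I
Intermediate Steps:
B(b) = -35/4 (B(b) = -9 + (1/4)*1 = -9 + 1/4 = -35/4)
C(s, E) = -8*sqrt(-1 + E)
C(-4, r(B(0), 4))*77 - 52 = -8*sqrt(-1 + (-3 - 35/4))*77 - 52 = -8*sqrt(-1 - 47/4)*77 - 52 = -4*I*sqrt(51)*77 - 52 = -308*I*sqrt(51) - 52 = -52 - 308*I*sqrt(51)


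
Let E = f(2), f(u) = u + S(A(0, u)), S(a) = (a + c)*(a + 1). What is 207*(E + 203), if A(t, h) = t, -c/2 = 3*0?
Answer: 42435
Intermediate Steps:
c = 0 (c = -6*0 = -2*0 = 0)
S(a) = a*(1 + a) (S(a) = (a + 0)*(a + 1) = a*(1 + a))
f(u) = u (f(u) = u + 0*(1 + 0) = u + 0*1 = u + 0 = u)
E = 2
207*(E + 203) = 207*(2 + 203) = 207*205 = 42435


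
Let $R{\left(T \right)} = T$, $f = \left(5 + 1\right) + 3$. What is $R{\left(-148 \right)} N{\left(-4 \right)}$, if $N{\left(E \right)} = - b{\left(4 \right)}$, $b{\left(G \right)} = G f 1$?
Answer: $5328$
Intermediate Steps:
$f = 9$ ($f = 6 + 3 = 9$)
$b{\left(G \right)} = 9 G$ ($b{\left(G \right)} = G 9 \cdot 1 = 9 G 1 = 9 G$)
$N{\left(E \right)} = -36$ ($N{\left(E \right)} = - 9 \cdot 4 = \left(-1\right) 36 = -36$)
$R{\left(-148 \right)} N{\left(-4 \right)} = \left(-148\right) \left(-36\right) = 5328$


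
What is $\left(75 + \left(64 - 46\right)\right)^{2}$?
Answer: $8649$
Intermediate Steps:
$\left(75 + \left(64 - 46\right)\right)^{2} = \left(75 + 18\right)^{2} = 93^{2} = 8649$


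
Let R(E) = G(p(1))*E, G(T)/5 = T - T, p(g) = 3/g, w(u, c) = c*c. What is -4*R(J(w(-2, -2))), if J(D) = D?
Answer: 0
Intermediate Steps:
w(u, c) = c²
G(T) = 0 (G(T) = 5*(T - T) = 5*0 = 0)
R(E) = 0 (R(E) = 0*E = 0)
-4*R(J(w(-2, -2))) = -4*0 = 0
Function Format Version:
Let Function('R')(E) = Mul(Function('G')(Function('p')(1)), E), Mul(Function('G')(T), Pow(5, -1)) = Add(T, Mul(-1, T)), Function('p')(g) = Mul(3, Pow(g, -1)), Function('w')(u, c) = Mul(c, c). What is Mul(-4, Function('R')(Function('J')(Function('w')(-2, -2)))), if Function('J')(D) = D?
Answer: 0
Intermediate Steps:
Function('w')(u, c) = Pow(c, 2)
Function('G')(T) = 0 (Function('G')(T) = Mul(5, Add(T, Mul(-1, T))) = Mul(5, 0) = 0)
Function('R')(E) = 0 (Function('R')(E) = Mul(0, E) = 0)
Mul(-4, Function('R')(Function('J')(Function('w')(-2, -2)))) = Mul(-4, 0) = 0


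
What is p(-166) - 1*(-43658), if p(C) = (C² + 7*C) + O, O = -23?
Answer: 70029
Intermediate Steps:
p(C) = -23 + C² + 7*C (p(C) = (C² + 7*C) - 23 = -23 + C² + 7*C)
p(-166) - 1*(-43658) = (-23 + (-166)² + 7*(-166)) - 1*(-43658) = (-23 + 27556 - 1162) + 43658 = 26371 + 43658 = 70029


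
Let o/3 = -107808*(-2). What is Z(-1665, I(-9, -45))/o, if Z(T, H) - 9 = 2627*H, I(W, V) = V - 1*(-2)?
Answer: -14119/80856 ≈ -0.17462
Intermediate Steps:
I(W, V) = 2 + V (I(W, V) = V + 2 = 2 + V)
Z(T, H) = 9 + 2627*H
o = 646848 (o = 3*(-107808*(-2)) = 3*215616 = 646848)
Z(-1665, I(-9, -45))/o = (9 + 2627*(2 - 45))/646848 = (9 + 2627*(-43))*(1/646848) = (9 - 112961)*(1/646848) = -112952*1/646848 = -14119/80856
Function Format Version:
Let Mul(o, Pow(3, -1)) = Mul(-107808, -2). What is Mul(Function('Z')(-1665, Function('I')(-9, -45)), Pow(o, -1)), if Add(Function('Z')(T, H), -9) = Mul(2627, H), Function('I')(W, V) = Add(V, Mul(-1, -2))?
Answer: Rational(-14119, 80856) ≈ -0.17462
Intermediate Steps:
Function('I')(W, V) = Add(2, V) (Function('I')(W, V) = Add(V, 2) = Add(2, V))
Function('Z')(T, H) = Add(9, Mul(2627, H))
o = 646848 (o = Mul(3, Mul(-107808, -2)) = Mul(3, 215616) = 646848)
Mul(Function('Z')(-1665, Function('I')(-9, -45)), Pow(o, -1)) = Mul(Add(9, Mul(2627, Add(2, -45))), Pow(646848, -1)) = Mul(Add(9, Mul(2627, -43)), Rational(1, 646848)) = Mul(Add(9, -112961), Rational(1, 646848)) = Mul(-112952, Rational(1, 646848)) = Rational(-14119, 80856)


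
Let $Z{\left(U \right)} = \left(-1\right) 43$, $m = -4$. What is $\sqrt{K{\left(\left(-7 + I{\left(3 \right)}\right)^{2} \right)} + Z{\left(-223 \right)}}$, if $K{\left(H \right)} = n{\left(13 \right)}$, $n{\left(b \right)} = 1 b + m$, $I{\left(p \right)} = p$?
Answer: $i \sqrt{34} \approx 5.8309 i$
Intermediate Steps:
$Z{\left(U \right)} = -43$
$n{\left(b \right)} = -4 + b$ ($n{\left(b \right)} = 1 b - 4 = b - 4 = -4 + b$)
$K{\left(H \right)} = 9$ ($K{\left(H \right)} = -4 + 13 = 9$)
$\sqrt{K{\left(\left(-7 + I{\left(3 \right)}\right)^{2} \right)} + Z{\left(-223 \right)}} = \sqrt{9 - 43} = \sqrt{-34} = i \sqrt{34}$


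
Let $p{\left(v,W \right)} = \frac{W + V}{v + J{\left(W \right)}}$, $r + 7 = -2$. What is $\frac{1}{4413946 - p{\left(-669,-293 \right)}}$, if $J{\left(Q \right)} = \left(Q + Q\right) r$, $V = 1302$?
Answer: $\frac{4605}{20326220321} \approx 2.2655 \cdot 10^{-7}$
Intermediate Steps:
$r = -9$ ($r = -7 - 2 = -9$)
$J{\left(Q \right)} = - 18 Q$ ($J{\left(Q \right)} = \left(Q + Q\right) \left(-9\right) = 2 Q \left(-9\right) = - 18 Q$)
$p{\left(v,W \right)} = \frac{1302 + W}{v - 18 W}$ ($p{\left(v,W \right)} = \frac{W + 1302}{v - 18 W} = \frac{1302 + W}{v - 18 W}$)
$\frac{1}{4413946 - p{\left(-669,-293 \right)}} = \frac{1}{4413946 - \frac{1302 - 293}{-669 - -5274}} = \frac{1}{4413946 - \frac{1}{-669 + 5274} \cdot 1009} = \frac{1}{4413946 - \frac{1}{4605} \cdot 1009} = \frac{1}{4413946 - \frac{1009}{4605}} = \frac{1}{\frac{20326220321}{4605}} = \frac{4605}{20326220321}$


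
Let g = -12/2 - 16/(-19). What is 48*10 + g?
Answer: 9022/19 ≈ 474.84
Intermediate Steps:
g = -98/19 (g = -12*½ - 16*(-1/19) = -6 + 16/19 = -98/19 ≈ -5.1579)
48*10 + g = 48*10 - 98/19 = 480 - 98/19 = 9022/19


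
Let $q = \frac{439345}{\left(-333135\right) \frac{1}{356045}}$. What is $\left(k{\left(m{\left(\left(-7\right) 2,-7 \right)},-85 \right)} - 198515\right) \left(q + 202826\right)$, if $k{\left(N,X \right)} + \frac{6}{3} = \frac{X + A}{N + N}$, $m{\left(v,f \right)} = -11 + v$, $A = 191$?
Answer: $\frac{9800023302402726}{185075} \approx 5.2952 \cdot 10^{10}$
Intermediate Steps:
$q = - \frac{31285318105}{66627}$ ($q = \frac{439345}{\left(-333135\right) \frac{1}{356045}} = \frac{439345}{- \frac{66627}{71209}} = 439345 \left(- \frac{71209}{66627}\right) = - \frac{31285318105}{66627} \approx -4.6956 \cdot 10^{5}$)
$k{\left(N,X \right)} = -2 + \frac{191 + X}{2 N}$ ($k{\left(N,X \right)} = -2 + \frac{X + 191}{N + N} = -2 + \frac{191 + X}{2 N}$)
$\left(k{\left(m{\left(\left(-7\right) 2,-7 \right)},-85 \right)} - 198515\right) \left(q + 202826\right) = \left(\frac{191 - 85 - 4 \left(-11 - 14\right)}{2 \left(-11 - 14\right)} - 198515\right) \left(- \frac{31285318105}{66627} + 202826\right) = \left(\frac{191 - 85 - 4 \left(-11 - 14\right)}{2 \left(-11 - 14\right)} - 198515\right) \left(- \frac{17771630203}{66627}\right) = \left(\frac{191 - 85 - -100}{2 \left(-25\right)} - 198515\right) \left(- \frac{17771630203}{66627}\right) = \left(\frac{1}{2} \left(- \frac{1}{25}\right) \left(191 - 85 + 100\right) - 198515\right) \left(- \frac{17771630203}{66627}\right) = \left(\frac{1}{2} \left(- \frac{1}{25}\right) 206 - 198515\right) \left(- \frac{17771630203}{66627}\right) = \left(- \frac{103}{25} - 198515\right) \left(- \frac{17771630203}{66627}\right) = \left(- \frac{4962978}{25}\right) \left(- \frac{17771630203}{66627}\right) = \frac{9800023302402726}{185075}$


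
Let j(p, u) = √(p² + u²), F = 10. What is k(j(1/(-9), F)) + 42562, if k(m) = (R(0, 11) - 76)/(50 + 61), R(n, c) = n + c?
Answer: 4724317/111 ≈ 42561.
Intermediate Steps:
R(n, c) = c + n
k(m) = -65/111 (k(m) = ((11 + 0) - 76)/(50 + 61) = (11 - 76)/111 = -65*1/111 = -65/111)
k(j(1/(-9), F)) + 42562 = -65/111 + 42562 = 4724317/111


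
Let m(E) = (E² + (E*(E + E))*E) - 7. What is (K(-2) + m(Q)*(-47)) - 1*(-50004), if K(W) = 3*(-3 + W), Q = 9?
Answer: -22015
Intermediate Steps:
m(E) = -7 + E² + 2*E³ (m(E) = (E² + (E*(2*E))*E) - 7 = (E² + (2*E²)*E) - 7 = (E² + 2*E³) - 7 = -7 + E² + 2*E³)
K(W) = -9 + 3*W
(K(-2) + m(Q)*(-47)) - 1*(-50004) = ((-9 + 3*(-2)) + (-7 + 9² + 2*9³)*(-47)) - 1*(-50004) = ((-9 - 6) + (-7 + 81 + 2*729)*(-47)) + 50004 = (-15 + (-7 + 81 + 1458)*(-47)) + 50004 = (-15 + 1532*(-47)) + 50004 = (-15 - 72004) + 50004 = -72019 + 50004 = -22015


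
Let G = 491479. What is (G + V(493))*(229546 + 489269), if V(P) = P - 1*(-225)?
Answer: 353798586555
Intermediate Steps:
V(P) = 225 + P (V(P) = P + 225 = 225 + P)
(G + V(493))*(229546 + 489269) = (491479 + (225 + 493))*(229546 + 489269) = (491479 + 718)*718815 = 492197*718815 = 353798586555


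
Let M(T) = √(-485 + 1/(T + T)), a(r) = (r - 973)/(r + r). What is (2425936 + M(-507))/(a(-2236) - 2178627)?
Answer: -10848785792/9742816735 - 172*I*√2950746/29228450205 ≈ -1.1135 - 1.0109e-5*I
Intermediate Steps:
a(r) = (-973 + r)/(2*r) (a(r) = (-973 + r)/((2*r)) = (-973 + r)*(1/(2*r)) = (-973 + r)/(2*r))
M(T) = √(-485 + 1/(2*T))
(2425936 + M(-507))/(a(-2236) - 2178627) = (2425936 + √(-1940 + 2/(-507))/2)/((½)*(-973 - 2236)/(-2236) - 2178627) = (2425936 + √(-1940 + 2*(-1/507))/2)/((½)*(-1/2236)*(-3209) - 2178627) = (2425936 + √(-1940 - 2/507)/2)/(3209/4472 - 2178627) = (2425936 + √(-983582/507)/2)/(-9742816735/4472) = (2425936 + (I*√2950746/39)/2)*(-4472/9742816735) = (2425936 + I*√2950746/78)*(-4472/9742816735) = -10848785792/9742816735 - 172*I*√2950746/29228450205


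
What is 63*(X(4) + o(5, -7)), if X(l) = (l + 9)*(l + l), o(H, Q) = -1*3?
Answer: 6363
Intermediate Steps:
o(H, Q) = -3
X(l) = 2*l*(9 + l) (X(l) = (9 + l)*(2*l) = 2*l*(9 + l))
63*(X(4) + o(5, -7)) = 63*(2*4*(9 + 4) - 3) = 63*(2*4*13 - 3) = 63*(104 - 3) = 63*101 = 6363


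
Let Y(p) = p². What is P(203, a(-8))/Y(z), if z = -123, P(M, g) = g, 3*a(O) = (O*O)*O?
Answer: -512/45387 ≈ -0.011281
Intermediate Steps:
a(O) = O³/3 (a(O) = ((O*O)*O)/3 = (O²*O)/3 = O³/3)
P(203, a(-8))/Y(z) = ((⅓)*(-8)³)/((-123)²) = ((⅓)*(-512))/15129 = -512/3*1/15129 = -512/45387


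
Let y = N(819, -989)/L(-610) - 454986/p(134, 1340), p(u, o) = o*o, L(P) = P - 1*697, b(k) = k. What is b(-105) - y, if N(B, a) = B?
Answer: -122176951449/1173424600 ≈ -104.12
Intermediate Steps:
L(P) = -697 + P (L(P) = P - 697 = -697 + P)
p(u, o) = o²
y = -1032631551/1173424600 (y = 819/(-697 - 610) - 454986/(1340²) = 819/(-1307) - 454986/1795600 = 819*(-1/1307) - 454986*1/1795600 = -819/1307 - 227493/897800 = -1032631551/1173424600 ≈ -0.88002)
b(-105) - y = -105 - 1*(-1032631551/1173424600) = -105 + 1032631551/1173424600 = -122176951449/1173424600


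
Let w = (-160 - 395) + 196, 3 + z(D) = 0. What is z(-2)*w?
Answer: 1077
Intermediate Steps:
z(D) = -3 (z(D) = -3 + 0 = -3)
w = -359 (w = -555 + 196 = -359)
z(-2)*w = -3*(-359) = 1077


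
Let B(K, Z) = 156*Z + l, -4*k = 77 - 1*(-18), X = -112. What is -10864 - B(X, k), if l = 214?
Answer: -7373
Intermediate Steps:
k = -95/4 (k = -(77 - 1*(-18))/4 = -(77 + 18)/4 = -1/4*95 = -95/4 ≈ -23.750)
B(K, Z) = 214 + 156*Z (B(K, Z) = 156*Z + 214 = 214 + 156*Z)
-10864 - B(X, k) = -10864 - (214 + 156*(-95/4)) = -10864 - (214 - 3705) = -10864 - 1*(-3491) = -10864 + 3491 = -7373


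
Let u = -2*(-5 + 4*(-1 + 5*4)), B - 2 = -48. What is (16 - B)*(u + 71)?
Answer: -4402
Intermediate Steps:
B = -46 (B = 2 - 48 = -46)
u = -142 (u = -2*(-5 + 4*(-1 + 20)) = -2*(-5 + 4*19) = -2*(-5 + 76) = -2*71 = -142)
(16 - B)*(u + 71) = (16 - 1*(-46))*(-142 + 71) = (16 + 46)*(-71) = 62*(-71) = -4402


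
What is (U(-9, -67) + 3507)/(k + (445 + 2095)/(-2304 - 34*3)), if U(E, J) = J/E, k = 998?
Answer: 6341815/1798986 ≈ 3.5252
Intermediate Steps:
(U(-9, -67) + 3507)/(k + (445 + 2095)/(-2304 - 34*3)) = (-67/(-9) + 3507)/(998 + (445 + 2095)/(-2304 - 34*3)) = (-67*(-1/9) + 3507)/(998 + 2540/(-2304 - 102)) = (67/9 + 3507)/(998 + 2540/(-2406)) = 31630/(9*(998 + 2540*(-1/2406))) = 31630/(9*(998 - 1270/1203)) = 31630/(9*(1199324/1203)) = (31630/9)*(1203/1199324) = 6341815/1798986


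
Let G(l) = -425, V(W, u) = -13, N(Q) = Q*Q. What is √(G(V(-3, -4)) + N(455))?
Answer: 10*√2066 ≈ 454.53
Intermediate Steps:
N(Q) = Q²
√(G(V(-3, -4)) + N(455)) = √(-425 + 455²) = √(-425 + 207025) = √206600 = 10*√2066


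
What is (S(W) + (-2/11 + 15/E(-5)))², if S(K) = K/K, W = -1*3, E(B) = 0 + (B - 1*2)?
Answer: 10404/5929 ≈ 1.7548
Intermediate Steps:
E(B) = -2 + B (E(B) = 0 + (B - 2) = 0 + (-2 + B) = -2 + B)
W = -3
S(K) = 1
(S(W) + (-2/11 + 15/E(-5)))² = (1 + (-2/11 + 15/(-2 - 5)))² = (1 + (-2*1/11 + 15/(-7)))² = (1 + (-2/11 + 15*(-⅐)))² = (1 + (-2/11 - 15/7))² = (1 - 179/77)² = (-102/77)² = 10404/5929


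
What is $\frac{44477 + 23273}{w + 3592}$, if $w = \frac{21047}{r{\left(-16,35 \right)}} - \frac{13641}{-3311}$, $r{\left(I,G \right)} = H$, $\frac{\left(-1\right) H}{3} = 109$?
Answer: $\frac{36676360875}{1911910807} \approx 19.183$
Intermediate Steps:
$H = -327$ ($H = \left(-3\right) 109 = -327$)
$r{\left(I,G \right)} = -327$
$w = - \frac{65226010}{1082697}$ ($w = \frac{21047}{-327} - \frac{13641}{-3311} = 21047 \left(- \frac{1}{327}\right) - - \frac{13641}{3311} = - \frac{21047}{327} + \frac{13641}{3311} = - \frac{65226010}{1082697} \approx -60.244$)
$\frac{44477 + 23273}{w + 3592} = \frac{44477 + 23273}{- \frac{65226010}{1082697} + 3592} = \frac{67750}{\frac{3823821614}{1082697}} = 67750 \cdot \frac{1082697}{3823821614} = \frac{36676360875}{1911910807}$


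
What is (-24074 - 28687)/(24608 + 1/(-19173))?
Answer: -1011586653/471809183 ≈ -2.1441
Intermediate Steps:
(-24074 - 28687)/(24608 + 1/(-19173)) = -52761/(24608 - 1/19173) = -52761/471809183/19173 = -52761*19173/471809183 = -1011586653/471809183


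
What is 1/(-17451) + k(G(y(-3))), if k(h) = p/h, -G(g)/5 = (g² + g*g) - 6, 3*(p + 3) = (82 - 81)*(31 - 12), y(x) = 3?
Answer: -647/11634 ≈ -0.055613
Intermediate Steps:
p = 10/3 (p = -3 + ((82 - 81)*(31 - 12))/3 = -3 + (1*19)/3 = -3 + (⅓)*19 = -3 + 19/3 = 10/3 ≈ 3.3333)
G(g) = 30 - 10*g² (G(g) = -5*((g² + g*g) - 6) = -5*((g² + g²) - 6) = -5*(2*g² - 6) = -5*(-6 + 2*g²) = 30 - 10*g²)
k(h) = 10/(3*h)
1/(-17451) + k(G(y(-3))) = 1/(-17451) + 10/(3*(30 - 10*3²)) = -1/17451 + 10/(3*(30 - 10*9)) = -1/17451 + 10/(3*(30 - 90)) = -1/17451 + (10/3)/(-60) = -1/17451 + (10/3)*(-1/60) = -1/17451 - 1/18 = -647/11634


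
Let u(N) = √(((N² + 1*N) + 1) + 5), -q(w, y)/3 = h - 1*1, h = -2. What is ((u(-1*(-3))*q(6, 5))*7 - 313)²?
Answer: 169411 - 118314*√2 ≈ 2089.7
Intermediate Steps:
q(w, y) = 9 (q(w, y) = -3*(-2 - 1*1) = -3*(-2 - 1) = -3*(-3) = 9)
u(N) = √(6 + N + N²) (u(N) = √(((N² + N) + 1) + 5) = √(((N + N²) + 1) + 5) = √((1 + N + N²) + 5) = √(6 + N + N²))
((u(-1*(-3))*q(6, 5))*7 - 313)² = ((√(6 - 1*(-3) + (-1*(-3))²)*9)*7 - 313)² = ((√(6 + 3 + 3²)*9)*7 - 313)² = ((√(6 + 3 + 9)*9)*7 - 313)² = ((√18*9)*7 - 313)² = (((3*√2)*9)*7 - 313)² = ((27*√2)*7 - 313)² = (189*√2 - 313)² = (-313 + 189*√2)²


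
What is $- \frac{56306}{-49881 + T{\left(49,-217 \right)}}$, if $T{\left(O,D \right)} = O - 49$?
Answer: $\frac{56306}{49881} \approx 1.1288$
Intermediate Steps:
$T{\left(O,D \right)} = -49 + O$
$- \frac{56306}{-49881 + T{\left(49,-217 \right)}} = - \frac{56306}{-49881 + \left(-49 + 49\right)} = - \frac{56306}{-49881 + 0} = - \frac{56306}{-49881} = \left(-56306\right) \left(- \frac{1}{49881}\right) = \frac{56306}{49881}$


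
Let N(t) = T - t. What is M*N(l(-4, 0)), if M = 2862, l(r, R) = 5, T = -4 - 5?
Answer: -40068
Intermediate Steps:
T = -9
N(t) = -9 - t
M*N(l(-4, 0)) = 2862*(-9 - 1*5) = 2862*(-9 - 5) = 2862*(-14) = -40068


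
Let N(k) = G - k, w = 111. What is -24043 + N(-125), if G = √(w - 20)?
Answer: -23918 + √91 ≈ -23908.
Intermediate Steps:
G = √91 (G = √(111 - 20) = √91 ≈ 9.5394)
N(k) = √91 - k
-24043 + N(-125) = -24043 + (√91 - 1*(-125)) = -24043 + (√91 + 125) = -24043 + (125 + √91) = -23918 + √91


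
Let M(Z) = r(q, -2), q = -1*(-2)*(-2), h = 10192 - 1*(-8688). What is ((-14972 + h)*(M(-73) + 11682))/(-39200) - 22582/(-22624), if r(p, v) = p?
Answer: -2302724087/1979600 ≈ -1163.2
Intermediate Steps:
h = 18880 (h = 10192 + 8688 = 18880)
q = -4 (q = 2*(-2) = -4)
M(Z) = -4
((-14972 + h)*(M(-73) + 11682))/(-39200) - 22582/(-22624) = ((-14972 + 18880)*(-4 + 11682))/(-39200) - 22582/(-22624) = (3908*11678)*(-1/39200) - 22582*(-1/22624) = 45637624*(-1/39200) + 1613/1616 = -5704703/4900 + 1613/1616 = -2302724087/1979600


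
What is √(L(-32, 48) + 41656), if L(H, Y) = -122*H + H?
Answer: 2*√11382 ≈ 213.37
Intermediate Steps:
L(H, Y) = -121*H
√(L(-32, 48) + 41656) = √(-121*(-32) + 41656) = √(3872 + 41656) = √45528 = 2*√11382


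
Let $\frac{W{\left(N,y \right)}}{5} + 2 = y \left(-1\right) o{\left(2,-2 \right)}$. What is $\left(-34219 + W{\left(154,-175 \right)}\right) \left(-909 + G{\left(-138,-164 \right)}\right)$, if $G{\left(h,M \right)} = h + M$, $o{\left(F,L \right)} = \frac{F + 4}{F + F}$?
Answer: $\frac{79723763}{2} \approx 3.9862 \cdot 10^{7}$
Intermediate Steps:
$o{\left(F,L \right)} = \frac{4 + F}{2 F}$
$W{\left(N,y \right)} = -10 - \frac{15 y}{2}$ ($W{\left(N,y \right)} = -10 + 5 y \left(-1\right) \frac{4 + 2}{2 \cdot 2} = -10 + 5 - y \frac{1}{2} \cdot \frac{1}{2} \cdot 6 = -10 + 5 - y \frac{3}{2} = -10 + 5 \left(- \frac{3 y}{2}\right) = -10 - \frac{15 y}{2}$)
$G{\left(h,M \right)} = M + h$
$\left(-34219 + W{\left(154,-175 \right)}\right) \left(-909 + G{\left(-138,-164 \right)}\right) = \left(-34219 - - \frac{2605}{2}\right) \left(-909 - 302\right) = \left(-34219 + \left(-10 + \frac{2625}{2}\right)\right) \left(-909 - 302\right) = \left(-34219 + \frac{2605}{2}\right) \left(-1211\right) = \left(- \frac{65833}{2}\right) \left(-1211\right) = \frac{79723763}{2}$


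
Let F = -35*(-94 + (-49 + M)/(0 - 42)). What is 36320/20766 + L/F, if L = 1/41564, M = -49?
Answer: 7264971591149/4153755490500 ≈ 1.7490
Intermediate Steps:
L = 1/41564 ≈ 2.4059e-5
F = 9625/3 (F = -35*(-94 + (-49 - 49)/(0 - 42)) = -35*(-94 - 98/(-42)) = -35*(-94 - 98*(-1/42)) = -35*(-94 + 7/3) = -35*(-275/3) = 9625/3 ≈ 3208.3)
36320/20766 + L/F = 36320/20766 + 1/(41564*(9625/3)) = 36320*(1/20766) + (1/41564)*(3/9625) = 18160/10383 + 3/400053500 = 7264971591149/4153755490500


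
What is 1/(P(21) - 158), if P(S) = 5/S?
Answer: -21/3313 ≈ -0.0063387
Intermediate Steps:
1/(P(21) - 158) = 1/(5/21 - 158) = 1/(-3313/21) = -21/3313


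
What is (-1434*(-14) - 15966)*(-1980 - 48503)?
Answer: -207485130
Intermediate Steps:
(-1434*(-14) - 15966)*(-1980 - 48503) = (20076 - 15966)*(-50483) = 4110*(-50483) = -207485130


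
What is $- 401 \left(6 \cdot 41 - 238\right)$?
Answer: $-3208$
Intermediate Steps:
$- 401 \left(6 \cdot 41 - 238\right) = - 401 \left(246 - 238\right) = \left(-401\right) 8 = -3208$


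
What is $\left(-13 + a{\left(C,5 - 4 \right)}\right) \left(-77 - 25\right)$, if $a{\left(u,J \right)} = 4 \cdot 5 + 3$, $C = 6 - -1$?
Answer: $-1020$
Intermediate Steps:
$C = 7$ ($C = 6 + 1 = 7$)
$a{\left(u,J \right)} = 23$ ($a{\left(u,J \right)} = 20 + 3 = 23$)
$\left(-13 + a{\left(C,5 - 4 \right)}\right) \left(-77 - 25\right) = \left(-13 + 23\right) \left(-77 - 25\right) = 10 \left(-77 - 25\right) = 10 \left(-102\right) = -1020$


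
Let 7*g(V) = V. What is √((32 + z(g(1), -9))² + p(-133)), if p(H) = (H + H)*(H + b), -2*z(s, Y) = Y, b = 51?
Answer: √92577/2 ≈ 152.13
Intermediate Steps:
g(V) = V/7
z(s, Y) = -Y/2
p(H) = 2*H*(51 + H) (p(H) = (H + H)*(H + 51) = (2*H)*(51 + H) = 2*H*(51 + H))
√((32 + z(g(1), -9))² + p(-133)) = √((32 - ½*(-9))² + 2*(-133)*(51 - 133)) = √((32 + 9/2)² + 2*(-133)*(-82)) = √((73/2)² + 21812) = √(5329/4 + 21812) = √(92577/4) = √92577/2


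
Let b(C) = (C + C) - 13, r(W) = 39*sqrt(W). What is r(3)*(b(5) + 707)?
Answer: 27456*sqrt(3) ≈ 47555.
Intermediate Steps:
b(C) = -13 + 2*C (b(C) = 2*C - 13 = -13 + 2*C)
r(3)*(b(5) + 707) = (39*sqrt(3))*((-13 + 2*5) + 707) = (39*sqrt(3))*((-13 + 10) + 707) = (39*sqrt(3))*(-3 + 707) = (39*sqrt(3))*704 = 27456*sqrt(3)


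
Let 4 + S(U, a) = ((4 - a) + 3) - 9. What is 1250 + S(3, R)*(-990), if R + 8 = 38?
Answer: 36890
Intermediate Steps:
R = 30 (R = -8 + 38 = 30)
S(U, a) = -6 - a (S(U, a) = -4 + (((4 - a) + 3) - 9) = -4 + ((7 - a) - 9) = -4 + (-2 - a) = -6 - a)
1250 + S(3, R)*(-990) = 1250 + (-6 - 1*30)*(-990) = 1250 + (-6 - 30)*(-990) = 1250 - 36*(-990) = 1250 + 35640 = 36890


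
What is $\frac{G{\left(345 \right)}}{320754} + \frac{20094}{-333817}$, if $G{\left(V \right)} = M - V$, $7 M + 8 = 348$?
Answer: $- \frac{45809286407}{749511966126} \approx -0.061119$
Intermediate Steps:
$M = \frac{340}{7}$ ($M = - \frac{8}{7} + \frac{1}{7} \cdot 348 = - \frac{8}{7} + \frac{348}{7} = \frac{340}{7} \approx 48.571$)
$G{\left(V \right)} = \frac{340}{7} - V$
$\frac{G{\left(345 \right)}}{320754} + \frac{20094}{-333817} = \frac{\frac{340}{7} - 345}{320754} + \frac{20094}{-333817} = \left(\frac{340}{7} - 345\right) \frac{1}{320754} + 20094 \left(- \frac{1}{333817}\right) = \left(- \frac{2075}{7}\right) \frac{1}{320754} - \frac{20094}{333817} = - \frac{2075}{2245278} - \frac{20094}{333817} = - \frac{45809286407}{749511966126}$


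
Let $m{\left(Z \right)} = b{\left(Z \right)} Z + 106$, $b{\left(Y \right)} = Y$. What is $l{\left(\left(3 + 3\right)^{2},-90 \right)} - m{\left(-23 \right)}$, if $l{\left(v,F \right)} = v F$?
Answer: $-3875$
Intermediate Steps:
$m{\left(Z \right)} = 106 + Z^{2}$ ($m{\left(Z \right)} = Z Z + 106 = Z^{2} + 106 = 106 + Z^{2}$)
$l{\left(v,F \right)} = F v$
$l{\left(\left(3 + 3\right)^{2},-90 \right)} - m{\left(-23 \right)} = - 90 \left(3 + 3\right)^{2} - \left(106 + \left(-23\right)^{2}\right) = - 90 \cdot 6^{2} - \left(106 + 529\right) = \left(-90\right) 36 - 635 = -3240 - 635 = -3875$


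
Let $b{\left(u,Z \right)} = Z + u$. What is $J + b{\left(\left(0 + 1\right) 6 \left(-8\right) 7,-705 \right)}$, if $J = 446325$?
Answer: $445284$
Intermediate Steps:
$J + b{\left(\left(0 + 1\right) 6 \left(-8\right) 7,-705 \right)} = 446325 - \left(705 - \left(0 + 1\right) 6 \left(-8\right) 7\right) = 446325 - \left(705 - 1 \cdot 6 \left(-8\right) 7\right) = 446325 - \left(705 - 6 \left(-8\right) 7\right) = 446325 - 1041 = 445284$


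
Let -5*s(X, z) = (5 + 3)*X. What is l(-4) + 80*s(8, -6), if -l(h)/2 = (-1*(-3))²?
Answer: -1042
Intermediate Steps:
l(h) = -18 (l(h) = -2*(-1*(-3))² = -2*3² = -2*9 = -18)
s(X, z) = -8*X/5 (s(X, z) = -(5 + 3)*X/5 = -8*X/5)
l(-4) + 80*s(8, -6) = -18 + 80*(-8/5*8) = -18 + 80*(-64/5) = -18 - 1024 = -1042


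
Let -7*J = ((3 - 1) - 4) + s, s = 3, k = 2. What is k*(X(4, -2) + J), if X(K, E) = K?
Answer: 54/7 ≈ 7.7143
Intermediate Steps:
J = -⅐ (J = -(((3 - 1) - 4) + 3)/7 = -((2 - 4) + 3)/7 = -(-2 + 3)/7 = -⅐*1 = -⅐ ≈ -0.14286)
k*(X(4, -2) + J) = 2*(4 - ⅐) = 2*(27/7) = 54/7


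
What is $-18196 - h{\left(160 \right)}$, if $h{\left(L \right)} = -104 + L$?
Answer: $-18252$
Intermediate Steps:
$-18196 - h{\left(160 \right)} = -18196 - \left(-104 + 160\right) = -18196 - 56 = -18252$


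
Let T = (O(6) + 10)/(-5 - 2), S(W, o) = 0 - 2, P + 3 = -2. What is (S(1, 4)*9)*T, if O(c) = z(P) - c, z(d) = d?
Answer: -18/7 ≈ -2.5714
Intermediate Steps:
P = -5 (P = -3 - 2 = -5)
S(W, o) = -2
O(c) = -5 - c
T = 1/7 (T = ((-5 - 1*6) + 10)/(-5 - 2) = ((-5 - 6) + 10)/(-7) = (-11 + 10)*(-1/7) = -1*(-1/7) = 1/7 ≈ 0.14286)
(S(1, 4)*9)*T = -2*9*(1/7) = -18*1/7 = -18/7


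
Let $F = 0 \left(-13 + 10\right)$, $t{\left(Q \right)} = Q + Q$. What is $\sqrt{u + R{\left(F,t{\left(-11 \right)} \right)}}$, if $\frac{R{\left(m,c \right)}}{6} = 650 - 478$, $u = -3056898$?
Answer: $i \sqrt{3055866} \approx 1748.1 i$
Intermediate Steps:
$t{\left(Q \right)} = 2 Q$
$F = 0$ ($F = 0 \left(-3\right) = 0$)
$R{\left(m,c \right)} = 1032$ ($R{\left(m,c \right)} = 6 \left(650 - 478\right) = 6 \cdot 172 = 1032$)
$\sqrt{u + R{\left(F,t{\left(-11 \right)} \right)}} = \sqrt{-3056898 + 1032} = \sqrt{-3055866} = i \sqrt{3055866}$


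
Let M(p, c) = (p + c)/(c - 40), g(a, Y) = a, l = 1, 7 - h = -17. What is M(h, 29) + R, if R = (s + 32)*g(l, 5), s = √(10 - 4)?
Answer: 299/11 + √6 ≈ 29.631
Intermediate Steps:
h = 24 (h = 7 - 1*(-17) = 7 + 17 = 24)
s = √6 ≈ 2.4495
R = 32 + √6 (R = (√6 + 32)*1 = (32 + √6)*1 = 32 + √6 ≈ 34.449)
M(p, c) = (c + p)/(-40 + c)
M(h, 29) + R = (29 + 24)/(-40 + 29) + (32 + √6) = 53/(-11) + (32 + √6) = -1/11*53 + (32 + √6) = -53/11 + (32 + √6) = 299/11 + √6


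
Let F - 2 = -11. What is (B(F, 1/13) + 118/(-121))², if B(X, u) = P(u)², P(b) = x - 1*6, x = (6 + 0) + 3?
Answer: 942841/14641 ≈ 64.397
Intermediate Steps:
F = -9 (F = 2 - 11 = -9)
x = 9 (x = 6 + 3 = 9)
P(b) = 3 (P(b) = 9 - 1*6 = 9 - 6 = 3)
B(X, u) = 9 (B(X, u) = 3² = 9)
(B(F, 1/13) + 118/(-121))² = (9 + 118/(-121))² = (9 + 118*(-1/121))² = (9 - 118/121)² = (971/121)² = 942841/14641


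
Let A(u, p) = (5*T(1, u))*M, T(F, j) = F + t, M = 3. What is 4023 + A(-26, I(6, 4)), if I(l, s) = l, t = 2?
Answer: 4068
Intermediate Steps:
T(F, j) = 2 + F (T(F, j) = F + 2 = 2 + F)
A(u, p) = 45 (A(u, p) = (5*(2 + 1))*3 = (5*3)*3 = 15*3 = 45)
4023 + A(-26, I(6, 4)) = 4023 + 45 = 4068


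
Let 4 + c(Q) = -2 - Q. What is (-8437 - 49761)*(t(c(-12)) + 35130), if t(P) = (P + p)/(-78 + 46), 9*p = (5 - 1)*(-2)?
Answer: -147203024003/72 ≈ -2.0445e+9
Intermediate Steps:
c(Q) = -6 - Q (c(Q) = -4 + (-2 - Q) = -6 - Q)
p = -8/9 (p = ((5 - 1)*(-2))/9 = (4*(-2))/9 = (⅑)*(-8) = -8/9 ≈ -0.88889)
t(P) = 1/36 - P/32 (t(P) = (P - 8/9)/(-78 + 46) = (-8/9 + P)/(-32) = (-8/9 + P)*(-1/32) = 1/36 - P/32)
(-8437 - 49761)*(t(c(-12)) + 35130) = (-8437 - 49761)*((1/36 - (-6 - 1*(-12))/32) + 35130) = -58198*((1/36 - (-6 + 12)/32) + 35130) = -58198*((1/36 - 1/32*6) + 35130) = -58198*((1/36 - 3/16) + 35130) = -58198*(-23/144 + 35130) = -58198*5058697/144 = -147203024003/72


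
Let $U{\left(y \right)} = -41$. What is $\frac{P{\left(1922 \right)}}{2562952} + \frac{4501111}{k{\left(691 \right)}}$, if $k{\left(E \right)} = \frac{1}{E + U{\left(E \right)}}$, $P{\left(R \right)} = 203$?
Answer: $\frac{1071212205112429}{366136} \approx 2.9257 \cdot 10^{9}$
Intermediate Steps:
$k{\left(E \right)} = \frac{1}{-41 + E}$ ($k{\left(E \right)} = \frac{1}{E - 41} = \frac{1}{-41 + E}$)
$\frac{P{\left(1922 \right)}}{2562952} + \frac{4501111}{k{\left(691 \right)}} = \frac{203}{2562952} + \frac{4501111}{\frac{1}{-41 + 691}} = 203 \cdot \frac{1}{2562952} + \frac{4501111}{\frac{1}{650}} = \frac{29}{366136} + 4501111 \frac{1}{\frac{1}{650}} = \frac{29}{366136} + 4501111 \cdot 650 = \frac{29}{366136} + 2925722150 = \frac{1071212205112429}{366136}$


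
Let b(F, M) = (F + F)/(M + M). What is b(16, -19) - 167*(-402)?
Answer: 1275530/19 ≈ 67133.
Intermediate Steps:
b(F, M) = F/M (b(F, M) = (2*F)/((2*M)) = (2*F)*(1/(2*M)) = F/M)
b(16, -19) - 167*(-402) = 16/(-19) - 167*(-402) = 16*(-1/19) + 67134 = -16/19 + 67134 = 1275530/19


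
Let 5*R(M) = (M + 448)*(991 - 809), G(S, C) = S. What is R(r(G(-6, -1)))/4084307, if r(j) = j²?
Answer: 88088/20421535 ≈ 0.0043135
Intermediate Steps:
R(M) = 81536/5 + 182*M/5 (R(M) = ((M + 448)*(991 - 809))/5 = ((448 + M)*182)/5 = (81536 + 182*M)/5 = 81536/5 + 182*M/5)
R(r(G(-6, -1)))/4084307 = (81536/5 + (182/5)*(-6)²)/4084307 = (81536/5 + (182/5)*36)*(1/4084307) = (81536/5 + 6552/5)*(1/4084307) = (88088/5)*(1/4084307) = 88088/20421535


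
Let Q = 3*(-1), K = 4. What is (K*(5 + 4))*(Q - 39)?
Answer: -1512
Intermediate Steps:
Q = -3
(K*(5 + 4))*(Q - 39) = (4*(5 + 4))*(-3 - 39) = (4*9)*(-42) = 36*(-42) = -1512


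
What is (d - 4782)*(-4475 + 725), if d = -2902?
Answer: 28815000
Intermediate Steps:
(d - 4782)*(-4475 + 725) = (-2902 - 4782)*(-4475 + 725) = -7684*(-3750) = 28815000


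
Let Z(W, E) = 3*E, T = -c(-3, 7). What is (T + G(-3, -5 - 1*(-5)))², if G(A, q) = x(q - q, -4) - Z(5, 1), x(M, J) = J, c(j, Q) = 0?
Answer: 49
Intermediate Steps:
T = 0 (T = -1*0 = 0)
G(A, q) = -7 (G(A, q) = -4 - 3 = -7)
(T + G(-3, -5 - 1*(-5)))² = (0 - 7)² = (-7)² = 49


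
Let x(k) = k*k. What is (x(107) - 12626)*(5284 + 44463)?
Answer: -58552219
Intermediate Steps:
x(k) = k²
(x(107) - 12626)*(5284 + 44463) = (107² - 12626)*(5284 + 44463) = (11449 - 12626)*49747 = -1177*49747 = -58552219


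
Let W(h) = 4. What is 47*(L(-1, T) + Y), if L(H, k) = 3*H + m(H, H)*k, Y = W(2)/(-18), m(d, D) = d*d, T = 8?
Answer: 2021/9 ≈ 224.56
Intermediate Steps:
m(d, D) = d²
Y = -2/9 (Y = 4/(-18) = 4*(-1/18) = -2/9 ≈ -0.22222)
L(H, k) = 3*H + k*H² (L(H, k) = 3*H + H²*k = 3*H + k*H²)
47*(L(-1, T) + Y) = 47*(-(3 - 1*8) - 2/9) = 47*(-(3 - 8) - 2/9) = 47*(-1*(-5) - 2/9) = 47*(5 - 2/9) = 47*(43/9) = 2021/9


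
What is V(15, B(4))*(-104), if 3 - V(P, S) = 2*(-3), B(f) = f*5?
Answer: -936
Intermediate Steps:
B(f) = 5*f
V(P, S) = 9 (V(P, S) = 3 - 2*(-3) = 3 - 1*(-6) = 3 + 6 = 9)
V(15, B(4))*(-104) = 9*(-104) = -936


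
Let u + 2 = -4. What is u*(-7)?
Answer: 42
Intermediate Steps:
u = -6 (u = -2 - 4 = -6)
u*(-7) = -6*(-7) = 42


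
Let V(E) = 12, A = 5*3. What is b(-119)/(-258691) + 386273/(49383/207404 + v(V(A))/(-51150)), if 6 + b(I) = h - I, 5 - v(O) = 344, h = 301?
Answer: 176679917330706103286/111937768963091 ≈ 1.5784e+6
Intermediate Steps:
A = 15
v(O) = -339 (v(O) = 5 - 1*344 = 5 - 344 = -339)
b(I) = 295 - I (b(I) = -6 + (301 - I) = 295 - I)
b(-119)/(-258691) + 386273/(49383/207404 + v(V(A))/(-51150)) = (295 - 1*(-119))/(-258691) + 386273/(49383/207404 - 339/(-51150)) = (295 + 119)*(-1/258691) + 386273/(49383*(1/207404) - 339*(-1/51150)) = 414*(-1/258691) + 386273/(49383/207404 + 113/17050) = -414/258691 + 386273/(432708401/1768119100) = -414/258691 + 386273*(1768119100/432708401) = -414/258691 + 682976669114300/432708401 = 176679917330706103286/111937768963091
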